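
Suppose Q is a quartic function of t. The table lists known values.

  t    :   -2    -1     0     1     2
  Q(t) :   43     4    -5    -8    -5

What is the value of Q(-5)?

940

Write Q(t) = at^4 + bt³ + ct² + dt + e; the 5 given values yield a linear system in the 5 coefficients.
Solving, Q(t) = t^4 - 2t³ + 2t² - 4t - 5.
Then Q(-5) = 940.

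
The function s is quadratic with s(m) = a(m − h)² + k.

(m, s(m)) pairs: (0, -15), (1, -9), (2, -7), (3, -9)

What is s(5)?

First differences 6, 2, -2; second difference -4 = 2a, so a = -2.
Expanding, the m-coefficient is −2ah = 4h; matching it to the data gives h = 2, and then k = -7.
So s(m) = -2(m − 2)² − 7.
s(5) = -2·3² − 7 = -25.

-25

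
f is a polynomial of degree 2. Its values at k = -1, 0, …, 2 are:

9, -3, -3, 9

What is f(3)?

33

First differences: -12, 0, 12. Second differences: 12, 12.
Level-2 differences are constant, so f has degree 2.
Extending the table by one column gives the next first difference 24, so f(3) = 9 + 24 = 33.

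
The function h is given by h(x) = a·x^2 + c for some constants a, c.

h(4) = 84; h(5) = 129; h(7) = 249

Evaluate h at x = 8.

324

From h(4) = 84 and h(5) = 129: 16a + c = 84 and 25a + c = 129.
Subtracting: 9a = 45, so a = 5; then c = 84 − 5·16 = 4.
So h(x) = 5x² + 4, and h(8) = 324.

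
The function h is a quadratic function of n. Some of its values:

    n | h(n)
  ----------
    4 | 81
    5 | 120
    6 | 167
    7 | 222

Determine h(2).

27

First differences: 39, 47, 55. Second differences: 8, 8.
Level-2 differences are constant, so h has degree 2.
Fitting a degree-2 polynomial gives h(n) = 4n² + 3n + 5.
Then h(2) = 27.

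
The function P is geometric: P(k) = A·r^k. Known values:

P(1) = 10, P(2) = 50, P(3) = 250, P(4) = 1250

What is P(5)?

6250

Consecutive ratio: 50/10 = 5, and 250/50 = 5, so r = 5.
Then A·5^1 = 10 gives A = 2, and P(k) = 2·5^k.
P(5) = 2·5^5 = 6250.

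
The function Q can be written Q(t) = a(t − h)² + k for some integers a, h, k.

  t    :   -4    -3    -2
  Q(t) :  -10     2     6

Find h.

First differences 12, 4; second difference -8 = 2a, so a = -4.
Expanding, the t-coefficient is −2ah = 8h; matching it to the data gives h = -2, and then k = 6.
So Q(t) = -4(t + 2)² + 6.
Hence h = -2.

-2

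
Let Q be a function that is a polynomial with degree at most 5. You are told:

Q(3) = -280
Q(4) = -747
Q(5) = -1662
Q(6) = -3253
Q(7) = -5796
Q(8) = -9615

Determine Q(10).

First differences: -467, -915, -1591, -2543, -3819. Second differences: -448, -676, -952, -1276. Third differences: -228, -276, -324. Fourth differences: -48, -48.
Level-4 differences are constant, so Q has degree 4.
Fitting a degree-4 polynomial gives Q(t) = -2t^4 - 2t³ - 6t² - t - 7.
Then Q(10) = -22617.

-22617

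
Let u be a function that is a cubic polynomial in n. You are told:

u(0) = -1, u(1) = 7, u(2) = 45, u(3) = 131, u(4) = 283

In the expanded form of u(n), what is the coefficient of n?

First differences: 8, 38, 86, 152. Second differences: 30, 48, 66. Third differences: 18, 18.
Level-3 differences are constant, so u has degree 3.
Fitting a degree-3 polynomial gives u(n) = 3n³ + 6n² - n - 1.
The coefficient of n is -1.

-1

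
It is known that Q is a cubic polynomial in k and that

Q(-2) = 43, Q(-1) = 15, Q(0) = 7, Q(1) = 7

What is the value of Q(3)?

Write Q(k) = ak³ + bk² + ck + d; the 4 given values yield a linear system in the 4 coefficients.
Solving, Q(k) = -2k³ + 4k² - 2k + 7.
Then Q(3) = -17.

-17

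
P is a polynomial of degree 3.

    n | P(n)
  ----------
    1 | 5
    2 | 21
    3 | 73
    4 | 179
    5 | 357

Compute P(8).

First differences: 16, 52, 106, 178. Second differences: 36, 54, 72. Third differences: 18, 18.
Level-3 differences are constant, so P has degree 3.
Fitting a degree-3 polynomial gives P(n) = 3n³ - 5n + 7.
Then P(8) = 1503.

1503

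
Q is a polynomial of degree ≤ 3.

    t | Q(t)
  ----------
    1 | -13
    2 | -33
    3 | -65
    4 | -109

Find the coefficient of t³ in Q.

Write Q(t) = at³ + bt² + ct + d; the 4 given values yield a linear system in the 4 coefficients.
Solving, the leading coefficient vanishes, and Q(t) = -6t² - 2t - 5.
The coefficient of t³ is 0.

0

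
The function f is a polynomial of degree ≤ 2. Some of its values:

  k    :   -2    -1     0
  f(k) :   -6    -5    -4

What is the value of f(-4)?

First differences: 1, 1.
Level-1 differences are constant, so f has degree 1.
Fitting a degree-1 polynomial gives f(k) = k - 4.
Then f(-4) = -8.

-8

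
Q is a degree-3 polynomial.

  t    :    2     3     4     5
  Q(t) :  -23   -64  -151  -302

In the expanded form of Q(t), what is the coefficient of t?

Write Q(t) = at³ + bt² + ct + d; the 4 given values yield a linear system in the 4 coefficients.
Solving, Q(t) = -3t³ + 4t² - 4t - 7.
The coefficient of t is -4.

-4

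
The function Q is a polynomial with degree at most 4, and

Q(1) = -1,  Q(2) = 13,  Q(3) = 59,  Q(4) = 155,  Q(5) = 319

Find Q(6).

569

Write Q(x) = ax^4 + bx³ + cx² + dx + e; the 5 given values yield a linear system in the 5 coefficients.
Solving, the leading coefficient vanishes, and Q(x) = 3x³ - 2x² - x - 1.
Then Q(6) = 569.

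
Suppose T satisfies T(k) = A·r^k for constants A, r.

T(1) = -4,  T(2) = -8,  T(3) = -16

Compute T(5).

Consecutive ratio: -8/(-4) = 2, and -16/(-8) = 2, so r = 2.
Then A·2^1 = -4 gives A = -2, and T(k) = -2·2^k.
T(5) = -2·2^5 = -64.

-64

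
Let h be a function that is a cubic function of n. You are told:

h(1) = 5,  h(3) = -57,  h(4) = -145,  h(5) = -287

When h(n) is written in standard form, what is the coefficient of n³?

Write h(n) = an³ + bn² + cn + d; the 4 given values yield a linear system in the 4 coefficients.
Solving, h(n) = -2n³ - 3n² + 7n + 3.
The coefficient of n³ is -2.

-2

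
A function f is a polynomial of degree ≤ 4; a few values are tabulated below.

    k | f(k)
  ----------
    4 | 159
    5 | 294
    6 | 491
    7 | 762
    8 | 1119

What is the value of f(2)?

First differences: 135, 197, 271, 357. Second differences: 62, 74, 86. Third differences: 12, 12.
Level-3 differences are constant, so f has degree 3.
Fitting a degree-3 polynomial gives f(k) = 2k³ + k² + 4k - 1.
Then f(2) = 27.

27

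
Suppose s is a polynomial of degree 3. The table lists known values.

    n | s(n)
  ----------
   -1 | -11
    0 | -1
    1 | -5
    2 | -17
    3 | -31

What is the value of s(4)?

First differences: 10, -4, -12, -14. Second differences: -14, -8, -2. Third differences: 6, 6.
Level-3 differences are constant, so s has degree 3.
Fitting a degree-3 polynomial gives s(n) = n³ - 7n² + 2n - 1.
Then s(4) = -41.

-41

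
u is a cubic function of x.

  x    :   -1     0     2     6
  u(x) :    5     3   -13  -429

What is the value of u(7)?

Write u(x) = ax³ + bx² + cx + d; the 4 given values yield a linear system in the 4 coefficients.
Solving, u(x) = -2x³ + 3.
Then u(7) = -683.

-683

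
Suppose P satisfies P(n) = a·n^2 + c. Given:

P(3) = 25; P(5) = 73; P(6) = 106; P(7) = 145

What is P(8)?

190

From P(3) = 25 and P(5) = 73: 9a + c = 25 and 25a + c = 73.
Subtracting: 16a = 48, so a = 3; then c = 25 − 3·9 = -2.
So P(n) = 3n² − 2, and P(8) = 190.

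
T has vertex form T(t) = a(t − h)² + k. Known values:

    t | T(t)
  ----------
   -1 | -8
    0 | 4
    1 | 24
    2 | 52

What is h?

First differences 12, 20, 28; second difference 8 = 2a, so a = 4.
Expanding, the t-coefficient is −2ah = -8h; matching it to the data gives h = -2, and then k = -12.
So T(t) = 4(t + 2)² − 12.
Hence h = -2.

-2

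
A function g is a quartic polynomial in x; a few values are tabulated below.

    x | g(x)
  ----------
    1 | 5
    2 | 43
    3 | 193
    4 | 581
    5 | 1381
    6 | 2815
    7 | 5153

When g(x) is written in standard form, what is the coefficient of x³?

First differences: 38, 150, 388, 800, 1434, 2338. Second differences: 112, 238, 412, 634, 904. Third differences: 126, 174, 222, 270. Fourth differences: 48, 48, 48.
Level-4 differences are constant, so g has degree 4.
Fitting a degree-4 polynomial gives g(x) = 2x^4 + x³ + x + 1.
The coefficient of x³ is 1.

1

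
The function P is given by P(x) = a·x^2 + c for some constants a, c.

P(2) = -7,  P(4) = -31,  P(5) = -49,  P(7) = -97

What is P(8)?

From P(2) = -7 and P(4) = -31: 4a + c = -7 and 16a + c = -31.
Subtracting: 12a = -24, so a = -2; then c = -7 − (-2)·4 = 1.
So P(x) = -2x² + 1, and P(8) = -127.

-127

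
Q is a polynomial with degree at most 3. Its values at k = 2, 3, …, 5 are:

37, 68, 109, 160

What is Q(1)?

First differences: 31, 41, 51. Second differences: 10, 10.
Level-2 differences are constant, so Q has degree 2.
Fitting a degree-2 polynomial gives Q(k) = 5k² + 6k + 5.
Then Q(1) = 16.

16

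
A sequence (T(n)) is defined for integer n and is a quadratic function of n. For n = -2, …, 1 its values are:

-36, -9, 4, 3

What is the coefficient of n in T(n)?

Write T(n) = an² + bn + c; the 4 given values yield a linear system in the 3 coefficients.
Solving, T(n) = -7n² + 6n + 4.
The coefficient of n is 6.

6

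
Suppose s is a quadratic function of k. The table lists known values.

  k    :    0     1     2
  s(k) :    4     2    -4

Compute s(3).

-14

Write s(k) = ak² + bk + c; the 3 given values yield a linear system in the 3 coefficients.
Solving, s(k) = -2k² + 4.
Then s(3) = -14.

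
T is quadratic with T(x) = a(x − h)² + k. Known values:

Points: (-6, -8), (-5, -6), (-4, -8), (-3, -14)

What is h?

-5

First differences 2, -2, -6; second difference -4 = 2a, so a = -2.
Expanding, the x-coefficient is −2ah = 4h; matching it to the data gives h = -5, and then k = -6.
So T(x) = -2(x + 5)² − 6.
Hence h = -5.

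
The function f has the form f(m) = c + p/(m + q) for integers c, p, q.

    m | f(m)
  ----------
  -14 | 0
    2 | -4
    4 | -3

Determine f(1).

(f(m) − c)(m + q) = p for each data point; the three points give a linear system in c and q, then p follows.
Solving: c = -1, q = 2, p = -12, so f(m) = -1 − 12/(m + 2).
Then f(1) = -1 − 12/3 = -5.

-5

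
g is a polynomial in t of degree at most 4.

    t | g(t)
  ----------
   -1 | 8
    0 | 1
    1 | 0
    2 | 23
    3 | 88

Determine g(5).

416

First differences: -7, -1, 23, 65. Second differences: 6, 24, 42. Third differences: 18, 18.
Level-3 differences are constant, so g has degree 3.
Fitting a degree-3 polynomial gives g(t) = 3t³ + 3t² - 7t + 1.
Then g(5) = 416.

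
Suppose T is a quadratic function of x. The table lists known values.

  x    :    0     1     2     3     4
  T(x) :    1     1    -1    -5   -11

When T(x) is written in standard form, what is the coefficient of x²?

-1

First differences: 0, -2, -4, -6. Second differences: -2, -2, -2.
Level-2 differences are constant, so T has degree 2.
Fitting a degree-2 polynomial gives T(x) = -x² + x + 1.
The coefficient of x² is -1.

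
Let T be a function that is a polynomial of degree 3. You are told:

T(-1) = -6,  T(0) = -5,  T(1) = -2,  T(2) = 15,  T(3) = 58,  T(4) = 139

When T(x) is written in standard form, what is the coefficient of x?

0

Write T(x) = ax³ + bx² + cx + d; the 6 given values yield a linear system in the 4 coefficients.
Solving, T(x) = 2x³ + x² - 5.
The coefficient of x is 0.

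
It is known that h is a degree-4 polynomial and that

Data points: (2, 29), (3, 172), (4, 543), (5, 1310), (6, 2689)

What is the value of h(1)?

Write h(m) = am^4 + bm³ + cm² + dm + e; the 5 given values yield a linear system in the 5 coefficients.
Solving, h(m) = 2m^4 + 4m² - 7m - 5.
Then h(1) = -6.

-6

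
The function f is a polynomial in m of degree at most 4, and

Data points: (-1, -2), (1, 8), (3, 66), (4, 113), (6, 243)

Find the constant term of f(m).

Write f(m) = am^4 + bm³ + cm² + dm + e; the 5 given values yield a linear system in the 5 coefficients.
Solving, the top 2 coefficients vanish, and f(m) = 6m² + 5m - 3.
The constant term is f(0) = -3.

-3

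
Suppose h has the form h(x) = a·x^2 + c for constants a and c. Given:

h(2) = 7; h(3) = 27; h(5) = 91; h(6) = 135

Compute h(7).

187

From h(2) = 7 and h(3) = 27: 4a + c = 7 and 9a + c = 27.
Subtracting: 5a = 20, so a = 4; then c = 7 − 4·4 = -9.
So h(x) = 4x² − 9, and h(7) = 187.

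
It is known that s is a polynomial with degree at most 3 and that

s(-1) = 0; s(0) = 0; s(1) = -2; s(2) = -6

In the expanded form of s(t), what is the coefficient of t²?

-1

Write s(t) = at³ + bt² + ct + d; the 4 given values yield a linear system in the 4 coefficients.
Solving, the leading coefficient vanishes, and s(t) = -t² - t.
The coefficient of t² is -1.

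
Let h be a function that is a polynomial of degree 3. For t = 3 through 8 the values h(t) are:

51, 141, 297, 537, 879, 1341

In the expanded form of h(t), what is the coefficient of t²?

First differences: 90, 156, 240, 342, 462. Second differences: 66, 84, 102, 120. Third differences: 18, 18, 18.
Level-3 differences are constant, so h has degree 3.
Fitting a degree-3 polynomial gives h(t) = 3t³ - 3t² - 3.
The coefficient of t² is -3.

-3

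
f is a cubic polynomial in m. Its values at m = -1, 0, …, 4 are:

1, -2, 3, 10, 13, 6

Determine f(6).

-62

First differences: -3, 5, 7, 3, -7. Second differences: 8, 2, -4, -10. Third differences: -6, -6, -6.
Level-3 differences are constant, so f has degree 3.
Fitting a degree-3 polynomial gives f(m) = -m³ + 4m² + 2m - 2.
Then f(6) = -62.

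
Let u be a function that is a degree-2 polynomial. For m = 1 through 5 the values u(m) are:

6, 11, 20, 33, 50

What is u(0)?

5

First differences: 5, 9, 13, 17. Second differences: 4, 4, 4.
Level-2 differences are constant, so u has degree 2.
Fitting a degree-2 polynomial gives u(m) = 2m² - m + 5.
The constant term is u(0) = 5.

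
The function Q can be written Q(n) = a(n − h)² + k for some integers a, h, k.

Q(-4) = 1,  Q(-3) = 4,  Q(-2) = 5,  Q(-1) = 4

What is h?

-2

First differences 3, 1, -1; second difference -2 = 2a, so a = -1.
Expanding, the n-coefficient is −2ah = 2h; matching it to the data gives h = -2, and then k = 5.
So Q(n) = -1(n + 2)² + 5.
Hence h = -2.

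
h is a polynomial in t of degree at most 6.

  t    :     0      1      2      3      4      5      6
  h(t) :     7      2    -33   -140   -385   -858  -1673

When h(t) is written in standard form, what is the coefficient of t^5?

0

First differences: -5, -35, -107, -245, -473, -815. Second differences: -30, -72, -138, -228, -342. Third differences: -42, -66, -90, -114. Fourth differences: -24, -24, -24.
Level-4 differences are constant, so h has degree 4.
Fitting a degree-4 polynomial gives h(t) = -t^4 - t³ - 5t² + 2t + 7.
The coefficient of t^5 is 0.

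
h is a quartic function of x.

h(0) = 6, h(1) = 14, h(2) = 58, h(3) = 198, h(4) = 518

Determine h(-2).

Write h(x) = ax^4 + bx³ + cx² + dx + e; the 5 given values yield a linear system in the 5 coefficients.
Solving, h(x) = x^4 + 4x³ - x² + 4x + 6.
Then h(-2) = -22.

-22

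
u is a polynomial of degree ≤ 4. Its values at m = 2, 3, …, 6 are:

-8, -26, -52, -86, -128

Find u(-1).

Write u(m) = am^4 + bm³ + cm² + dm + e; the 5 given values yield a linear system in the 5 coefficients.
Solving, the top 2 coefficients vanish, and u(m) = -4m² + 2m + 4.
Then u(-1) = -2.

-2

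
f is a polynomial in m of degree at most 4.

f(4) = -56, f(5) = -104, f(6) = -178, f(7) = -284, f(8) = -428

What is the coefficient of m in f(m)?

-5

First differences: -48, -74, -106, -144. Second differences: -26, -32, -38. Third differences: -6, -6.
Level-3 differences are constant, so f has degree 3.
Fitting a degree-3 polynomial gives f(m) = -m³ + 2m² - 5m - 4.
The coefficient of m is -5.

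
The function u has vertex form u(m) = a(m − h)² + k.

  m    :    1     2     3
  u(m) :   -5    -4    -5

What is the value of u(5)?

First differences 1, -1; second difference -2 = 2a, so a = -1.
Expanding, the m-coefficient is −2ah = 2h; matching it to the data gives h = 2, and then k = -4.
So u(m) = -1(m − 2)² − 4.
u(5) = -1·3² − 4 = -13.

-13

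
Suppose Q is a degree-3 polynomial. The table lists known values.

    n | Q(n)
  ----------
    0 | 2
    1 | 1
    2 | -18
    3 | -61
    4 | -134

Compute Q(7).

-593

First differences: -1, -19, -43, -73. Second differences: -18, -24, -30. Third differences: -6, -6.
Level-3 differences are constant, so Q has degree 3.
Fitting a degree-3 polynomial gives Q(n) = -n³ - 6n² + 6n + 2.
Then Q(7) = -593.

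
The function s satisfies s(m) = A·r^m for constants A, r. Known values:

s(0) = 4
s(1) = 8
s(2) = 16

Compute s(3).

32

Consecutive ratio: 8/4 = 2, and 16/8 = 2, so r = 2.
Then A·2^0 = 4 gives A = 4, and s(m) = 4·2^m.
s(3) = 4·2^3 = 32.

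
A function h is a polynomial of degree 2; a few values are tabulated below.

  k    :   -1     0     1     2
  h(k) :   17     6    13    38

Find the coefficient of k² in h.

9

Write h(k) = ak² + bk + c; the 4 given values yield a linear system in the 3 coefficients.
Solving, h(k) = 9k² - 2k + 6.
The coefficient of k² is 9.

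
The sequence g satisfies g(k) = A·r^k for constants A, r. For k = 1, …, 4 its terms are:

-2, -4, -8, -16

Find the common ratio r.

Consecutive ratio: -4/(-2) = 2, and -8/(-4) = 2, so r = 2.
Then A·2^1 = -2 gives A = -1, and g(k) = -1·2^k.

2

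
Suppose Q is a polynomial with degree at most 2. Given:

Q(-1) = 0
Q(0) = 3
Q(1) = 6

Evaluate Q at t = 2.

Write Q(t) = at² + bt + c; the 3 given values yield a linear system in the 3 coefficients.
Solving, the leading coefficient vanishes, and Q(t) = 3t + 3.
Then Q(2) = 9.

9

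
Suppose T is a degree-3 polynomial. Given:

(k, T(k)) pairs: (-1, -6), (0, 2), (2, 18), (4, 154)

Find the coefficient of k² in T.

-3

Write T(k) = ak³ + bk² + ck + d; the 4 given values yield a linear system in the 4 coefficients.
Solving, T(k) = 3k³ - 3k² + 2k + 2.
The coefficient of k² is -3.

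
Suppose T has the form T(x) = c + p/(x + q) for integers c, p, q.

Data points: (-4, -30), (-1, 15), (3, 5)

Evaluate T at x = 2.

(T(x) − c)(x + q) = p for each data point; the three points give a linear system in c and q, then p follows.
Solving: c = 0, q = 3, p = 30, so T(x) = 30/(x + 3).
Then T(2) = 0 + 30/5 = 6.

6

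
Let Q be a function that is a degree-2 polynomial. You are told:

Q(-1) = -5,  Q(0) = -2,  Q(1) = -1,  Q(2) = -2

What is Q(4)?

Write Q(x) = ax² + bx + c; the 4 given values yield a linear system in the 3 coefficients.
Solving, Q(x) = -x² + 2x - 2.
Then Q(4) = -10.

-10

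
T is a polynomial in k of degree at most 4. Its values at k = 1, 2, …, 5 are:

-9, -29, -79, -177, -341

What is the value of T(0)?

-1

First differences: -20, -50, -98, -164. Second differences: -30, -48, -66. Third differences: -18, -18.
Level-3 differences are constant, so T has degree 3.
Fitting a degree-3 polynomial gives T(k) = -3k³ + 3k² - 8k - 1.
Then T(0) = -1.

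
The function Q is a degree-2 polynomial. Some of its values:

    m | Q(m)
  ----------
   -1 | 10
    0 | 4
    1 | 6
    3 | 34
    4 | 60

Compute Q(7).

Write Q(m) = am² + bm + c; the 5 given values yield a linear system in the 3 coefficients.
Solving, Q(m) = 4m² - 2m + 4.
Then Q(7) = 186.

186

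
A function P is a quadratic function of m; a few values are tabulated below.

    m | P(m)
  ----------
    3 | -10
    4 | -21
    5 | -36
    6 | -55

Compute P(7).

Write P(m) = am² + bm + c; the 4 given values yield a linear system in the 3 coefficients.
Solving, P(m) = -2m² + 3m - 1.
Then P(7) = -78.

-78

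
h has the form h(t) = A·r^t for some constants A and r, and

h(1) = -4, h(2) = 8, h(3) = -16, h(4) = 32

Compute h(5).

Consecutive ratio: 8/(-4) = -2, and -16/8 = -2, so r = -2.
Then A·(-2)^1 = -4 gives A = 2, and h(t) = 2·(-2)^t.
h(5) = 2·(-2)^5 = -64.

-64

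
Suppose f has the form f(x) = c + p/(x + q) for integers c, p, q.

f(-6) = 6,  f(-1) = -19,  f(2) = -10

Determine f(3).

-9

(f(x) − c)(x + q) = p for each data point; the three points give a linear system in c and q, then p follows.
Solving: c = -4, q = 3, p = -30, so f(x) = -4 − 30/(x + 3).
Then f(3) = -4 − 30/6 = -9.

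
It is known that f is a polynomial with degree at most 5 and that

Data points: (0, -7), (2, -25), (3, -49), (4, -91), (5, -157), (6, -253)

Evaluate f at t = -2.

11

Write f(t) = at^5 + bt^4 + ct³ + dt² + et + p; the 6 given values yield a linear system in the 6 coefficients.
Solving, the top 2 coefficients vanish, and f(t) = -t³ - 5t - 7.
Then f(-2) = 11.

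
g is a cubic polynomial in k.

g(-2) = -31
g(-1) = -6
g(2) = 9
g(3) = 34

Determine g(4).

Write g(k) = ak³ + bk² + ck + d; the 4 given values yield a linear system in the 4 coefficients.
Solving, g(k) = 2k³ - 3k² + 2k + 1.
Then g(4) = 89.

89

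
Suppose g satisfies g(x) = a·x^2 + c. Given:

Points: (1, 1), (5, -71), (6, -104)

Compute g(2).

From g(1) = 1 and g(5) = -71: 1a + c = 1 and 25a + c = -71.
Subtracting: 24a = -72, so a = -3; then c = 1 − (-3)·1 = 4.
So g(x) = -3x² + 4, and g(2) = -8.

-8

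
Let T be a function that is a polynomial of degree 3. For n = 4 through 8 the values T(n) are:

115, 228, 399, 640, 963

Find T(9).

First differences: 113, 171, 241, 323. Second differences: 58, 70, 82. Third differences: 12, 12.
Level-3 differences are constant, so T has degree 3.
Fitting a degree-3 polynomial gives T(n) = 2n³ - n² + 3.
Then T(9) = 1380.

1380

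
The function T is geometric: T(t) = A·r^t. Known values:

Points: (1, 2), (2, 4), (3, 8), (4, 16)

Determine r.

2

Consecutive ratio: 4/2 = 2, and 8/4 = 2, so r = 2.
Then A·2^1 = 2 gives A = 1, and T(t) = 1·2^t.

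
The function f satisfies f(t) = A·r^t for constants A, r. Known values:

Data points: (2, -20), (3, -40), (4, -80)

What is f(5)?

Consecutive ratio: -40/(-20) = 2, and -80/(-40) = 2, so r = 2.
Then A·2^2 = -20 gives A = -5, and f(t) = -5·2^t.
f(5) = -5·2^5 = -160.

-160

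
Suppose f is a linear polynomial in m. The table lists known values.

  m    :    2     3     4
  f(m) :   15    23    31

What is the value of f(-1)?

-9

First differences: 8, 8.
Level-1 differences are constant, so f has degree 1.
Fitting a degree-1 polynomial gives f(m) = 8m - 1.
Then f(-1) = -9.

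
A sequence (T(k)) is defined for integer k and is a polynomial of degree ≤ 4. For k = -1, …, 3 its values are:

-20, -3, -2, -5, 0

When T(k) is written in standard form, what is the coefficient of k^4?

Write T(k) = ak^4 + bk³ + ck² + dk + e; the 5 given values yield a linear system in the 5 coefficients.
Solving, the leading coefficient vanishes, and T(k) = 2k³ - 8k² + 7k - 3.
The coefficient of k^4 is 0.

0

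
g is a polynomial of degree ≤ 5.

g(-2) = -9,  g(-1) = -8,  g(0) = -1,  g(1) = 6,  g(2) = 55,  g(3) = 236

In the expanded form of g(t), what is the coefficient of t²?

-2

First differences: 1, 7, 7, 49, 181. Second differences: 6, 0, 42, 132. Third differences: -6, 42, 90. Fourth differences: 48, 48.
Level-4 differences are constant, so g has degree 4.
Fitting a degree-4 polynomial gives g(t) = 2t^4 + 3t³ - 2t² + 4t - 1.
The coefficient of t² is -2.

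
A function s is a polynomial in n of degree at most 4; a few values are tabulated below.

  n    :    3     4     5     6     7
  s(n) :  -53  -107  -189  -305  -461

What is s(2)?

-21

First differences: -54, -82, -116, -156. Second differences: -28, -34, -40. Third differences: -6, -6.
Level-3 differences are constant, so s has degree 3.
Fitting a degree-3 polynomial gives s(n) = -n³ - 2n² - 3n + 1.
Then s(2) = -21.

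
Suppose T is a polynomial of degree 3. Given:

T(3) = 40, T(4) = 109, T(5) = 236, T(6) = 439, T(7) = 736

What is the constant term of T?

1

First differences: 69, 127, 203, 297. Second differences: 58, 76, 94. Third differences: 18, 18.
Level-3 differences are constant, so T has degree 3.
Fitting a degree-3 polynomial gives T(x) = 3x³ - 7x² + 7x + 1.
The constant term is T(0) = 1.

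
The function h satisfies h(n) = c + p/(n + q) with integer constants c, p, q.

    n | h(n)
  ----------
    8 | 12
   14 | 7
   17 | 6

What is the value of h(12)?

(h(n) − c)(n + q) = p for each data point; the three points give a linear system in c and q, then p follows.
Solving: c = 2, q = -2, p = 60, so h(n) = 2 + 60/(n − 2).
Then h(12) = 2 + 60/10 = 8.

8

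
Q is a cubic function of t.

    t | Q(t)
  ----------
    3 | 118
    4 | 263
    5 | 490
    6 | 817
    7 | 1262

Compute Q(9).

2578

Write Q(t) = at³ + bt² + ct + d; the 5 given values yield a linear system in the 4 coefficients.
Solving, Q(t) = 3t³ + 5t² - t - 5.
Then Q(9) = 2578.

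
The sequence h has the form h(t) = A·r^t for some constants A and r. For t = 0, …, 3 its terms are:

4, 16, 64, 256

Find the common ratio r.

Consecutive ratio: 16/4 = 4, and 64/16 = 4, so r = 4.
Then A·4^0 = 4 gives A = 4, and h(t) = 4·4^t.

4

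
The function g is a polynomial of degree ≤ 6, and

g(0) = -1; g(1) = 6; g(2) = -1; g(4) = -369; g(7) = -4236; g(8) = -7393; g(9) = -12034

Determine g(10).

-18561

Write g(n) = an^6 + bn^5 + cn^4 + dn³ + en² + pn + q; the 7 given values yield a linear system in the 7 coefficients.
Solving, the top 2 coefficients vanish, and g(n) = -2n^4 + n³ + 4n² + 4n - 1.
Then g(10) = -18561.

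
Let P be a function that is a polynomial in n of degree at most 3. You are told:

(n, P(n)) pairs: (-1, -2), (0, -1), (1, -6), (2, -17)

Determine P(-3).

First differences: 1, -5, -11. Second differences: -6, -6.
Level-2 differences are constant, so P has degree 2.
Fitting a degree-2 polynomial gives P(n) = -3n² - 2n - 1.
Then P(-3) = -22.

-22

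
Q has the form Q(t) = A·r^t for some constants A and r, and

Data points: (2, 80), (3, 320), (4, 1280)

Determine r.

Consecutive ratio: 320/80 = 4, and 1280/320 = 4, so r = 4.
Then A·4^2 = 80 gives A = 5, and Q(t) = 5·4^t.

4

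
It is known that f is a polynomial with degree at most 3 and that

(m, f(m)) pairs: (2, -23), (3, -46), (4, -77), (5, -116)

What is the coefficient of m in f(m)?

Write f(m) = am³ + bm² + cm + d; the 4 given values yield a linear system in the 4 coefficients.
Solving, the leading coefficient vanishes, and f(m) = -4m² - 3m - 1.
The coefficient of m is -3.

-3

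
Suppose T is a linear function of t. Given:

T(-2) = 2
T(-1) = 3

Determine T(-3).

1

Write T(t) = at + b; the 2 given values yield a linear system in the 2 coefficients.
Solving, T(t) = t + 4.
Then T(-3) = 1.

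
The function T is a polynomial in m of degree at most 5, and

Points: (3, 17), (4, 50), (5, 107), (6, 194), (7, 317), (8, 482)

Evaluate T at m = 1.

-1

Write T(m) = am^5 + bm^4 + cm³ + dm² + em + p; the 6 given values yield a linear system in the 6 coefficients.
Solving, the top 2 coefficients vanish, and T(m) = m³ - 4m + 2.
Then T(1) = -1.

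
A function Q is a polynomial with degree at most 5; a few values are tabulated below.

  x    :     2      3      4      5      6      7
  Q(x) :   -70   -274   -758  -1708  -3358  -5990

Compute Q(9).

Write Q(x) = ax^5 + bx^4 + cx³ + dx² + ex + p; the 6 given values yield a linear system in the 6 coefficients.
Solving, the leading coefficient vanishes, and Q(x) = -2x^4 - 3x³ - 3x² - 2x + 2.
Then Q(9) = -15568.

-15568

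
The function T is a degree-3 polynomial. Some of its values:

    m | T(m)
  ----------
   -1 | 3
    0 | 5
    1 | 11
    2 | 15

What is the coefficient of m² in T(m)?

2

Write T(m) = am³ + bm² + cm + d; the 4 given values yield a linear system in the 4 coefficients.
Solving, T(m) = -m³ + 2m² + 5m + 5.
The coefficient of m² is 2.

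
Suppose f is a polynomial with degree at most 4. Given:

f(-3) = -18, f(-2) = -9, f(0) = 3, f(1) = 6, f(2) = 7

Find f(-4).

-29

Write f(n) = an^4 + bn³ + cn² + dn + e; the 5 given values yield a linear system in the 5 coefficients.
Solving, the top 2 coefficients vanish, and f(n) = -n² + 4n + 3.
Then f(-4) = -29.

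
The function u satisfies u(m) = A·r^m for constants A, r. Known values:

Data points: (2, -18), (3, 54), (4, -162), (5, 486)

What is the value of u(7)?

4374

Consecutive ratio: 54/(-18) = -3, and -162/54 = -3, so r = -3.
Then A·(-3)^2 = -18 gives A = -2, and u(m) = -2·(-3)^m.
u(7) = -2·(-3)^7 = 4374.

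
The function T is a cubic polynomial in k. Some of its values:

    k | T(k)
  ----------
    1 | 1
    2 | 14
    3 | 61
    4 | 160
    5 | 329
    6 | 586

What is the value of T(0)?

4

Write T(k) = ak³ + bk² + ck + d; the 6 given values yield a linear system in the 4 coefficients.
Solving, T(k) = 3k³ - k² - 5k + 4.
Then T(0) = 4.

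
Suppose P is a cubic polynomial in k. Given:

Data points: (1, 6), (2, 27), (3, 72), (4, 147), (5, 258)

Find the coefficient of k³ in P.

1

First differences: 21, 45, 75, 111. Second differences: 24, 30, 36. Third differences: 6, 6.
Level-3 differences are constant, so P has degree 3.
Fitting a degree-3 polynomial gives P(k) = k³ + 6k² - 4k + 3.
The coefficient of k³ is 1.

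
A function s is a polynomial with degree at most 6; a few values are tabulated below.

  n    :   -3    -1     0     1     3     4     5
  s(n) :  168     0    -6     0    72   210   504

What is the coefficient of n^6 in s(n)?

Write s(n) = an^6 + bn^5 + cn^4 + dn³ + en² + pn + q; the 7 given values yield a linear system in the 7 coefficients.
Solving, the top 2 coefficients vanish, and s(n) = n^4 - 2n³ + 5n² + 2n - 6.
The coefficient of n^6 is 0.

0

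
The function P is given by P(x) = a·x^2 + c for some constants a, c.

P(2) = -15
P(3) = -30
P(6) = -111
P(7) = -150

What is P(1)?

-6

From P(2) = -15 and P(3) = -30: 4a + c = -15 and 9a + c = -30.
Subtracting: 5a = -15, so a = -3; then c = -15 − (-3)·4 = -3.
So P(x) = -3x² − 3, and P(1) = -6.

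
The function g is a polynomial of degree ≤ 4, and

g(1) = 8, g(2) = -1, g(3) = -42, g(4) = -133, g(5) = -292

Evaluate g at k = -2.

23

First differences: -9, -41, -91, -159. Second differences: -32, -50, -68. Third differences: -18, -18.
Level-3 differences are constant, so g has degree 3.
Fitting a degree-3 polynomial gives g(k) = -3k³ + 2k² + 6k + 3.
Then g(-2) = 23.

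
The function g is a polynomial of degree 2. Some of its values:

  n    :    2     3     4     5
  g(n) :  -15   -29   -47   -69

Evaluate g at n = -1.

3

First differences: -14, -18, -22. Second differences: -4, -4.
Level-2 differences are constant, so g has degree 2.
Fitting a degree-2 polynomial gives g(n) = -2n² - 4n + 1.
Then g(-1) = 3.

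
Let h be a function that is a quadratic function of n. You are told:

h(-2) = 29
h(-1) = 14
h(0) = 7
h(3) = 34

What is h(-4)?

83

Write h(n) = an² + bn + c; the 4 given values yield a linear system in the 3 coefficients.
Solving, h(n) = 4n² - 3n + 7.
Then h(-4) = 83.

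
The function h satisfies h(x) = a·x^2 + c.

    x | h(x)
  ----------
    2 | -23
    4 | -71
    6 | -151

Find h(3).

From h(2) = -23 and h(4) = -71: 4a + c = -23 and 16a + c = -71.
Subtracting: 12a = -48, so a = -4; then c = -23 − (-4)·4 = -7.
So h(x) = -4x² − 7, and h(3) = -43.

-43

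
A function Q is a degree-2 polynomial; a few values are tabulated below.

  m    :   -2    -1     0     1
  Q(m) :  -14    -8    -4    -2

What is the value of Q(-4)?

First differences: 6, 4, 2. Second differences: -2, -2.
Level-2 differences are constant, so Q has degree 2.
Fitting a degree-2 polynomial gives Q(m) = -m² + 3m - 4.
Then Q(-4) = -32.

-32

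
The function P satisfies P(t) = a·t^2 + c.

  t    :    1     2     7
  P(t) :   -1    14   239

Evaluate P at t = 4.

74

From P(1) = -1 and P(2) = 14: 1a + c = -1 and 4a + c = 14.
Subtracting: 3a = 15, so a = 5; then c = -1 − 5·1 = -6.
So P(t) = 5t² − 6, and P(4) = 74.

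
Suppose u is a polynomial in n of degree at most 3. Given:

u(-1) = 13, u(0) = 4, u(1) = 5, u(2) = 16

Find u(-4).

100

First differences: -9, 1, 11. Second differences: 10, 10.
Level-2 differences are constant, so u has degree 2.
Fitting a degree-2 polynomial gives u(n) = 5n² - 4n + 4.
Then u(-4) = 100.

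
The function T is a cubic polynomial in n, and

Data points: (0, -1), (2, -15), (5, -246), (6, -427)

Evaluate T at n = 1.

Write T(n) = an³ + bn² + cn + d; the 4 given values yield a linear system in the 4 coefficients.
Solving, T(n) = -2n³ + n - 1.
Then T(1) = -2.

-2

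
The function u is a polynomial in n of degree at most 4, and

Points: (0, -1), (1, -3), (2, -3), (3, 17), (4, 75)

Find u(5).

First differences: -2, 0, 20, 58. Second differences: 2, 20, 38. Third differences: 18, 18.
Level-3 differences are constant, so u has degree 3.
Extending the table by one column gives the next first difference 114, so u(5) = 75 + 114 = 189.

189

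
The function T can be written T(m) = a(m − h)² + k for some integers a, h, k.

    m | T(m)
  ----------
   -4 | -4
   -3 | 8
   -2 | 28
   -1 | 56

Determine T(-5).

-8

First differences 12, 20, 28; second difference 8 = 2a, so a = 4.
Expanding, the m-coefficient is −2ah = -8h; matching it to the data gives h = -5, and then k = -8.
So T(m) = 4(m + 5)² − 8.
T(-5) = 4·0² − 8 = -8.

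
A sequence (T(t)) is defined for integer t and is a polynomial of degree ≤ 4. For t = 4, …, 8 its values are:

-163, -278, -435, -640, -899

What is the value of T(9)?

-1218

Write T(t) = at^4 + bt³ + ct² + dt + e; the 5 given values yield a linear system in the 5 coefficients.
Solving, the leading coefficient vanishes, and T(t) = -t³ - 6t² - 3.
Then T(9) = -1218.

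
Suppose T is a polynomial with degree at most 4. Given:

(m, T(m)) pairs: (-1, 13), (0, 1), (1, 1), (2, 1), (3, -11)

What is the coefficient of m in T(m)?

-4

Write T(m) = am^4 + bm³ + cm² + dm + e; the 5 given values yield a linear system in the 5 coefficients.
Solving, the leading coefficient vanishes, and T(m) = -2m³ + 6m² - 4m + 1.
The coefficient of m is -4.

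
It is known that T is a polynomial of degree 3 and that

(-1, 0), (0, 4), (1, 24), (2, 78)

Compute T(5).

624

Write T(n) = an³ + bn² + cn + d; the 4 given values yield a linear system in the 4 coefficients.
Solving, T(n) = 3n³ + 8n² + 9n + 4.
Then T(5) = 624.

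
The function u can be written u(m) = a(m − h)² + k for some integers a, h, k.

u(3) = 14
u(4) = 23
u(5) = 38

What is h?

First differences 9, 15; second difference 6 = 2a, so a = 3.
Expanding, the m-coefficient is −2ah = -6h; matching it to the data gives h = 2, and then k = 11.
So u(m) = 3(m − 2)² + 11.
Hence h = 2.

2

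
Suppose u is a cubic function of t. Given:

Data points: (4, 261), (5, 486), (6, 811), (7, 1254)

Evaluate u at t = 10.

3471

Write u(t) = at³ + bt² + ct + d; the 4 given values yield a linear system in the 4 coefficients.
Solving, u(t) = 3t³ + 5t² - 3t + 1.
Then u(10) = 3471.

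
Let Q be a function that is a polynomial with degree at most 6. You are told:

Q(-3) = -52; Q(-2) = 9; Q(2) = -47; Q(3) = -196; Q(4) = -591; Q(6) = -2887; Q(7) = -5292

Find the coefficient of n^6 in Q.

0

Write Q(n) = an^6 + bn^5 + cn^4 + dn³ + en² + pn + q; the 7 given values yield a linear system in the 7 coefficients.
Solving, the top 2 coefficients vanish, and Q(n) = -2n^4 - 2n³ + 5n² - 6n - 7.
The coefficient of n^6 is 0.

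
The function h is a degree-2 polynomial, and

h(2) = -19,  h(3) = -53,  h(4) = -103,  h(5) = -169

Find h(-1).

First differences: -34, -50, -66. Second differences: -16, -16.
Level-2 differences are constant, so h has degree 2.
Fitting a degree-2 polynomial gives h(t) = -8t² + 6t + 1.
Then h(-1) = -13.

-13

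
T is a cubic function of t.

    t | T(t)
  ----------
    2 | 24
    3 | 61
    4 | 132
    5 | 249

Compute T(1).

9

Write T(t) = at³ + bt² + ct + d; the 4 given values yield a linear system in the 4 coefficients.
Solving, T(t) = 2t³ - t² + 4t + 4.
Then T(1) = 9.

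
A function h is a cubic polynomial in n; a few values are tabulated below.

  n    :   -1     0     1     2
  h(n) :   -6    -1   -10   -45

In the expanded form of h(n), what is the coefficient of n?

Write h(n) = an³ + bn² + cn + d; the 4 given values yield a linear system in the 4 coefficients.
Solving, h(n) = -2n³ - 7n² - 1.
The coefficient of n is 0.

0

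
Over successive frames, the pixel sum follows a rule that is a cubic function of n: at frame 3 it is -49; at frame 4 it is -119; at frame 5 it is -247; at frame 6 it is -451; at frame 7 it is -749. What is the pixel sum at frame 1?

Write the value at n as P(n).
First differences: -70, -128, -204, -298. Second differences: -58, -76, -94. Third differences: -18, -18.
Level-3 differences are constant, so P has degree 3.
Fitting a degree-3 polynomial gives P(n) = -3n³ + 7n² - 8n - 7.
Then P(1) = -11.

-11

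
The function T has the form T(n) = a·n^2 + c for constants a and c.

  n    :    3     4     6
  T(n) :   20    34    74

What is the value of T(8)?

From T(3) = 20 and T(4) = 34: 9a + c = 20 and 16a + c = 34.
Subtracting: 7a = 14, so a = 2; then c = 20 − 2·9 = 2.
So T(n) = 2n² + 2, and T(8) = 130.

130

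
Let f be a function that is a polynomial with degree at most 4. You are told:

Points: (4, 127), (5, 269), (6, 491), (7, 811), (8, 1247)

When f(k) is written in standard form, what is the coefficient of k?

First differences: 142, 222, 320, 436. Second differences: 80, 98, 116. Third differences: 18, 18.
Level-3 differences are constant, so f has degree 3.
Fitting a degree-3 polynomial gives f(k) = 3k³ - 5k² + 4k - 1.
The coefficient of k is 4.

4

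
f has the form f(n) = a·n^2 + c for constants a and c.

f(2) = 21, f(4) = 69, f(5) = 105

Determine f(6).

From f(2) = 21 and f(4) = 69: 4a + c = 21 and 16a + c = 69.
Subtracting: 12a = 48, so a = 4; then c = 21 − 4·4 = 5.
So f(n) = 4n² + 5, and f(6) = 149.

149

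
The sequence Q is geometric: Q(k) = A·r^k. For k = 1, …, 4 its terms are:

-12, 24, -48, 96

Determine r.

-2

Consecutive ratio: 24/(-12) = -2, and -48/24 = -2, so r = -2.
Then A·(-2)^1 = -12 gives A = 6, and Q(k) = 6·(-2)^k.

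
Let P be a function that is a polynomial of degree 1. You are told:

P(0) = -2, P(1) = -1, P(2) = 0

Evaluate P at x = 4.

2

First differences: 1, 1.
Level-1 differences are constant, so P has degree 1.
Fitting a degree-1 polynomial gives P(x) = x - 2.
Then P(4) = 2.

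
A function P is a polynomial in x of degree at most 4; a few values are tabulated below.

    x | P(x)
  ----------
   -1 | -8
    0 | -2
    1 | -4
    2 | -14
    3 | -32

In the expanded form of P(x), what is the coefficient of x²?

-4

First differences: 6, -2, -10, -18. Second differences: -8, -8, -8.
Level-2 differences are constant, so P has degree 2.
Fitting a degree-2 polynomial gives P(x) = -4x² + 2x - 2.
The coefficient of x² is -4.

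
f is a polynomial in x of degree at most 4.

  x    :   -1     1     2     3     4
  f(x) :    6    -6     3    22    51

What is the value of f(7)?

Write f(x) = ax^4 + bx³ + cx² + dx + e; the 5 given values yield a linear system in the 5 coefficients.
Solving, the top 2 coefficients vanish, and f(x) = 5x² - 6x - 5.
Then f(7) = 198.

198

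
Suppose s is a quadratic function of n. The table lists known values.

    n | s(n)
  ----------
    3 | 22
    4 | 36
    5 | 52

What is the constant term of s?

Write s(n) = an² + bn + c; the 3 given values yield a linear system in the 3 coefficients.
Solving, s(n) = n² + 7n - 8.
The constant term is s(0) = -8.

-8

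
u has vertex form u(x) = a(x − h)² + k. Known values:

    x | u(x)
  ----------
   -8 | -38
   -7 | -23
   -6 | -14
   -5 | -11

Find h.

First differences 15, 9, 3; second difference -6 = 2a, so a = -3.
Expanding, the x-coefficient is −2ah = 6h; matching it to the data gives h = -5, and then k = -11.
So u(x) = -3(x + 5)² − 11.
Hence h = -5.

-5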